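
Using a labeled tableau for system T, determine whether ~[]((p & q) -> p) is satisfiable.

Unsatisfiable (every branch closes)

1. ~[]((p & q) -> p), w0
2. ~((p & q) -> p), w1
3. p & q, w1
4. ~p, w1
5. p, w1
6. q, w1
Accessibility: w0Rw0, w0Rw1, w1Rw1
Branch closes: p and ~p both at w1.
Every branch closes; the branch above is one of them.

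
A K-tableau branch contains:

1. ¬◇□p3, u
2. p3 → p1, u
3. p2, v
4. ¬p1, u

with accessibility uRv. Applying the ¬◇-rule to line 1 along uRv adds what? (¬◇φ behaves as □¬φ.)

¬◇φ behaves as □¬φ: propagate the negated body to each accessible world.

¬□p3, v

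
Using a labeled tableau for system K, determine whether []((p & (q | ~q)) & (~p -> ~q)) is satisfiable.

1. []((p & (q | ~q)) & (~p -> ~q)), u

Satisfiable (open branch found)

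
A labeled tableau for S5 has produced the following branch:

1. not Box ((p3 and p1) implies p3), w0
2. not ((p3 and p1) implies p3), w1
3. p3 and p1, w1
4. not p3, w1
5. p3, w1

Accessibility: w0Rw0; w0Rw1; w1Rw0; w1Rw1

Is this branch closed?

Closed

Both p3 and not p3 appear at w1.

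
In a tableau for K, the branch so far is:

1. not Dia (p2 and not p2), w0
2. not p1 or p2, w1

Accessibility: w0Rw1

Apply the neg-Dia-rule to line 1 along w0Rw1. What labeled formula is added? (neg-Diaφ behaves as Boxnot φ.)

not (p2 and not p2), w1

neg-Diaφ behaves as Boxnot φ: propagate the negated body to each accessible world.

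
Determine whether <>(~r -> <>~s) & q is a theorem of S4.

Invalid (countermodel exists)

Tableau for the negation ~(<>(~r -> <>~s) & q):
1. ~(<>(~r -> <>~s) & q), u
2. ~q, u
Accessibility: uRu
The negation has an open branch (countermodel exists).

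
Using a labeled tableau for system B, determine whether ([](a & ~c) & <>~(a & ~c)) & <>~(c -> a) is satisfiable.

1. ([](a & ~c) & <>~(a & ~c)) & <>~(c -> a), 0
2. [](a & ~c) & <>~(a & ~c), 0
3. <>~(c -> a), 0
4. [](a & ~c), 0
5. <>~(a & ~c), 0
6. a & ~c, 0
7. a, 0
8. ~c, 0
9. ~(c -> a), 1
10. c, 1
11. ~a, 1
12. a & ~c, 1
13. a, 1
14. ~c, 1
Accessibility: 0R0, 0R1, 1R0, 1R1
Branch closes: a and ~a both at 1.
All branches of the tableau close; one closing branch shown above.

Unsatisfiable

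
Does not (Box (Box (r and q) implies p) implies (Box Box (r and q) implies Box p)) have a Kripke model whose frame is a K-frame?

1. not (Box (Box (r and q) implies p) implies (Box Box (r and q) implies Box p)), u
2. Box (Box (r and q) implies p), u
3. not (Box Box (r and q) implies Box p), u
4. Box Box (r and q), u
5. not Box p, u
6. not p, v
7. Box (r and q) implies p, v
8. Box (r and q), v
9. not Box (r and q), v
10. not (r and q), w
11. r and q, w
12. r, w
13. q, w
14. not q, w
Accessibility: uRv, vRw
Branch closes: q and not q both at w.
All branches of the tableau close; one closing branch shown above.

Unsatisfiable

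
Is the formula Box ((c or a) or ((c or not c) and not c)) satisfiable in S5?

Yes, satisfiable

1. Box ((c or a) or ((c or not c) and not c)), w0
2. (c or a) or ((c or not c) and not c), w0
3. (c or not c) and not c, w0
4. c or not c, w0
5. not c, w0
Accessibility: w0Rw0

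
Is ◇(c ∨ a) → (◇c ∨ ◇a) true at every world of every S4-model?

Valid

Tableau for the negation ¬(◇(c ∨ a) → (◇c ∨ ◇a)):
1. ¬(◇(c ∨ a) → (◇c ∨ ◇a)), 0
2. ◇(c ∨ a), 0
3. ¬(◇c ∨ ◇a), 0
4. ¬◇c, 0
5. ¬◇a, 0
6. ¬c, 0
7. ¬a, 0
8. c ∨ a, 1
9. ¬c, 1
10. ¬a, 1
11. a, 1
Accessibility: 0R0, 0R1, 1R1
Branch closes: a and ¬a both at 1.
Every branch of the negation's tableau closes; the branch above is one of them.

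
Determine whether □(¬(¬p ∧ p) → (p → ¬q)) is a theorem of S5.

Invalid (countermodel exists)

Tableau for the negation ¬□(¬(¬p ∧ p) → (p → ¬q)):
1. ¬□(¬(¬p ∧ p) → (p → ¬q)), u
2. ¬(¬(¬p ∧ p) → (p → ¬q)), v
3. ¬(¬p ∧ p), v
4. ¬(p → ¬q), v
5. p, v
6. q, v
Accessibility: uRu, uRv, vRu, vRv
The negation has an open branch (countermodel exists).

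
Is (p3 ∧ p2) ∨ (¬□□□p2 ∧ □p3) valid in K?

Invalid (countermodel exists)

Tableau for the negation ¬((p3 ∧ p2) ∨ (¬□□□p2 ∧ □p3)):
1. ¬((p3 ∧ p2) ∨ (¬□□□p2 ∧ □p3)), w0
2. ¬(p3 ∧ p2), w0
3. ¬(¬□□□p2 ∧ □p3), w0
4. ¬p2, w0
5. ¬□p3, w0
6. ¬p3, w1
Accessibility: w0Rw1
The negation has an open branch (countermodel exists).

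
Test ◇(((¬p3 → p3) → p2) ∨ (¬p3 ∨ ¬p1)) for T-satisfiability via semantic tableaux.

Satisfiable

1. ◇(((¬p3 → p3) → p2) ∨ (¬p3 ∨ ¬p1)), 0
2. ((¬p3 → p3) → p2) ∨ (¬p3 ∨ ¬p1), 1   [◇-rule on 1: fresh world 1, 0R1]
3. ¬p3 ∨ ¬p1, 1   [∨-rule on 2 (branches; this branch)]
4. ¬p1, 1   [∨-rule on 3 (branches; this branch)]
Accessibility: 0R0, 0R1, 1R1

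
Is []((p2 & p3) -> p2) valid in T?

Valid

Tableau for the negation ~[]((p2 & p3) -> p2):
1. ~[]((p2 & p3) -> p2), 0
2. ~((p2 & p3) -> p2), 1
3. p2 & p3, 1
4. ~p2, 1
5. p2, 1
6. p3, 1
Accessibility: 0R0, 0R1, 1R1
Branch closes: p2 and ~p2 both at 1.
All branches of the negation close; one closing branch shown above.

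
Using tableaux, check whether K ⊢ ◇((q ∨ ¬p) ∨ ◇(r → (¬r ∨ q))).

No, not valid

Tableau for the negation ¬◇((q ∨ ¬p) ∨ ◇(r → (¬r ∨ q))):
1. ¬◇((q ∨ ¬p) ∨ ◇(r → (¬r ∨ q))), w0
The negation has an open branch (countermodel exists).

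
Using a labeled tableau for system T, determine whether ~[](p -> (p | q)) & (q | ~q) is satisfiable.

1. ~[](p -> (p | q)) & (q | ~q), 0
2. ~[](p -> (p | q)), 0   [&-rule on 1]
3. q | ~q, 0   [&-rule on 1]
4. ~q, 0   [|-rule on 3 (branches; this branch)]
5. ~(p -> (p | q)), 1   [~[]-rule on 2: fresh world 1, 0R1]
6. p, 1   [~->-rule on 5]
7. ~(p | q), 1   [~->-rule on 5]
8. ~p, 1   [~|-rule on 7]
9. ~q, 1   [~|-rule on 7]
Accessibility: 0R0, 0R1, 1R1
Branch closes: p and ~p both at 1.
Every branch closes; the branch above is one of them.

No, unsatisfiable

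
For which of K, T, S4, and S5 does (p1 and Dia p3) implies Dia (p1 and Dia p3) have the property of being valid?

T, S4, S5

T-tableau for the negation not ((p1 and Dia p3) implies Dia (p1 and Dia p3)):
1. not ((p1 and Dia p3) implies Dia (p1 and Dia p3)), u
2. p1 and Dia p3, u
3. not Dia (p1 and Dia p3), u
4. p1, u
5. Dia p3, u
6. not (p1 and Dia p3), u
7. not Dia p3, u
8. not p3, u
9. p3, v
10. not (p1 and Dia p3), v
11. not p3, v
Accessibility: uRu, uRv, vRv
Branch closes: p3 and not p3 both at v.
Every branch closes (one shown): valid in T, hence also in S4, S5 (every theorem of T is a theorem of S4 and S5).
K-tableau for the negation not ((p1 and Dia p3) implies Dia (p1 and Dia p3)):
1. not ((p1 and Dia p3) implies Dia (p1 and Dia p3)), u
2. p1 and Dia p3, u
3. not Dia (p1 and Dia p3), u
4. p1, u
5. Dia p3, u
6. p3, v
7. not (p1 and Dia p3), v
8. not Dia p3, v
Accessibility: uRv
Complete open branch: countermodel on a K-frame, so not valid in K.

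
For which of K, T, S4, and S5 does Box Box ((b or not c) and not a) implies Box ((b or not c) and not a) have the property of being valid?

K-tableau for the negation not (Box Box ((b or not c) and not a) implies Box ((b or not c) and not a)):
1. not (Box Box ((b or not c) and not a) implies Box ((b or not c) and not a)), u
2. Box Box ((b or not c) and not a), u
3. not Box ((b or not c) and not a), u
4. not ((b or not c) and not a), v
5. Box ((b or not c) and not a), v
6. a, v
Accessibility: uRv
Complete open branch: countermodel on a K-frame, so not valid in K.
T-tableau for the negation not (Box Box ((b or not c) and not a) implies Box ((b or not c) and not a)):
1. not (Box Box ((b or not c) and not a) implies Box ((b or not c) and not a)), u
2. Box Box ((b or not c) and not a), u
3. not Box ((b or not c) and not a), u
4. Box ((b or not c) and not a), u
5. (b or not c) and not a, u
6. b or not c, u
7. not a, u
8. not c, u
9. not ((b or not c) and not a), v
10. Box ((b or not c) and not a), v
11. (b or not c) and not a, v
12. b or not c, v
13. not a, v
14. not (b or not c), v
15. not b, v
16. c, v
17. not c, v
Accessibility: uRu, uRv, vRv
Branch closes: c and not c both at v.
Every branch closes (one shown): valid in T, hence also in S4, S5 (every theorem of T is a theorem of S4 and S5).

T, S4, S5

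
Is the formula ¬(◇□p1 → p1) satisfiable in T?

Yes, satisfiable

1. ¬(◇□p1 → p1), w0
2. ◇□p1, w0
3. ¬p1, w0
4. □p1, w1
5. p1, w1
Accessibility: w0Rw0, w0Rw1, w1Rw1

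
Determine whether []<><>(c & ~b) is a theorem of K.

No, not valid

Tableau for the negation ~[]<><>(c & ~b):
1. ~[]<><>(c & ~b), 0
2. ~<><>(c & ~b), 1
Accessibility: 0R1
The negation has an open branch (countermodel exists).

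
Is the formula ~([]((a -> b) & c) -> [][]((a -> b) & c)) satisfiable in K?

1. ~([]((a -> b) & c) -> [][]((a -> b) & c)), u
2. []((a -> b) & c), u
3. ~[][]((a -> b) & c), u
4. ~[]((a -> b) & c), v
5. (a -> b) & c, v
6. a -> b, v
7. c, v
8. b, v
9. ~((a -> b) & c), w
10. ~c, w
Accessibility: uRv, vRw

Satisfiable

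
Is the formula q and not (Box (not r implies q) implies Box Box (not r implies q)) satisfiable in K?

Yes, satisfiable

1. q and not (Box (not r implies q) implies Box Box (not r implies q)), w0
2. q, w0   [and-rule on 1]
3. not (Box (not r implies q) implies Box Box (not r implies q)), w0   [and-rule on 1]
4. Box (not r implies q), w0   [neg-implies-rule on 3]
5. not Box Box (not r implies q), w0   [neg-implies-rule on 3]
6. not Box (not r implies q), w1   [neg-Box-rule on 5: fresh world w1, w0Rw1]
7. not r implies q, w1   [Box-rule on 4 via w0Rw1]
8. q, w1   [implies-rule on 7 (branches; this branch)]
9. not (not r implies q), w2   [neg-Box-rule on 6: fresh world w2, w1Rw2]
10. not r, w2   [neg-implies-rule on 9]
11. not q, w2   [neg-implies-rule on 9]
Accessibility: w0Rw1, w1Rw2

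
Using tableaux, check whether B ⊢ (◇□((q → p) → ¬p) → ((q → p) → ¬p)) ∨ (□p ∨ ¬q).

Valid

Tableau for the negation ¬((◇□((q → p) → ¬p) → ((q → p) → ¬p)) ∨ (□p ∨ ¬q)):
1. ¬((◇□((q → p) → ¬p) → ((q → p) → ¬p)) ∨ (□p ∨ ¬q)), u
2. ¬(◇□((q → p) → ¬p) → ((q → p) → ¬p)), u
3. ¬(□p ∨ ¬q), u
4. ◇□((q → p) → ¬p), u
5. ¬((q → p) → ¬p), u
6. ¬□p, u
7. q, u
8. q → p, u
9. p, u
10. □((q → p) → ¬p), v
11. (q → p) → ¬p, u
12. (q → p) → ¬p, v
13. ¬(q → p), u
14. ¬p, u
Accessibility: uRu, uRv, vRu, vRv
Branch closes: p and ¬p both at u.
All branches of the negation close; one closing branch shown above.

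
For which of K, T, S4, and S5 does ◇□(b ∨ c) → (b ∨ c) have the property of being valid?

S5-tableau for the negation ¬(◇□(b ∨ c) → (b ∨ c)):
1. ¬(◇□(b ∨ c) → (b ∨ c)), w0
2. ◇□(b ∨ c), w0
3. ¬(b ∨ c), w0
4. ¬b, w0
5. ¬c, w0
6. □(b ∨ c), w1
7. b ∨ c, w0
8. b ∨ c, w1
9. c, w0
Accessibility: w0Rw0, w0Rw1, w1Rw0, w1Rw1
Branch closes: c and ¬c both at w0.
Every branch closes (one shown): valid in S5.
S4-tableau for the negation ¬(◇□(b ∨ c) → (b ∨ c)):
1. ¬(◇□(b ∨ c) → (b ∨ c)), w0
2. ◇□(b ∨ c), w0
3. ¬(b ∨ c), w0
4. ¬b, w0
5. ¬c, w0
6. □(b ∨ c), w1
7. b ∨ c, w1
8. c, w1
Accessibility: w0Rw0, w0Rw1, w1Rw1
Complete open branch: countermodel on an S4-frame, so not valid in S4, nor in K, T (the same frame is also a K-frame and a T-frame).

S5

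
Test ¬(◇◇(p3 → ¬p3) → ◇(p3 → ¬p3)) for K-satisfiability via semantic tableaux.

1. ¬(◇◇(p3 → ¬p3) → ◇(p3 → ¬p3)), 0
2. ◇◇(p3 → ¬p3), 0   [¬→-rule on 1]
3. ¬◇(p3 → ¬p3), 0   [¬→-rule on 1]
4. ◇(p3 → ¬p3), 1   [◇-rule on 2: fresh world 1, 0R1]
5. ¬(p3 → ¬p3), 1   [¬◇-rule on 3 via 0R1]
6. p3, 1   [¬→-rule on 5]
7. p3 → ¬p3, 2   [◇-rule on 4: fresh world 2, 1R2]
8. ¬p3, 2   [→-rule on 7 (branches; this branch)]
Accessibility: 0R1, 1R2

Satisfiable (open branch found)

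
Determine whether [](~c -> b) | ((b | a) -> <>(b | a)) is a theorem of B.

Valid

Tableau for the negation ~([](~c -> b) | ((b | a) -> <>(b | a))):
1. ~([](~c -> b) | ((b | a) -> <>(b | a))), 0
2. ~[](~c -> b), 0
3. ~((b | a) -> <>(b | a)), 0
4. b | a, 0
5. ~<>(b | a), 0
6. ~(b | a), 0
7. ~b, 0
8. ~a, 0
9. a, 0
Accessibility: 0R0
Branch closes: a and ~a both at 0.
All branches of the negation close; one closing branch shown above.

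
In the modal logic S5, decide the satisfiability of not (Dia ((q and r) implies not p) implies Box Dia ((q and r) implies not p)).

1. not (Dia ((q and r) implies not p) implies Box Dia ((q and r) implies not p)), u
2. Dia ((q and r) implies not p), u
3. not Box Dia ((q and r) implies not p), u
4. (q and r) implies not p, v
5. not (q and r), v
6. not r, v
7. not Dia ((q and r) implies not p), w
8. not ((q and r) implies not p), u
9. q and r, u
10. p, u
11. q, u
12. r, u
13. not ((q and r) implies not p), v
14. q and r, v
15. p, v
16. q, v
17. r, v
Accessibility: uRu, uRv, uRw, vRu, vRv, vRw, wRu, wRv, wRw
Branch closes: r and not r both at v.
All branches of the tableau close; one closing branch shown above.

No, unsatisfiable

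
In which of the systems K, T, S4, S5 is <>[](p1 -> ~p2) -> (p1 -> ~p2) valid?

S4-tableau for the negation ~(<>[](p1 -> ~p2) -> (p1 -> ~p2)):
1. ~(<>[](p1 -> ~p2) -> (p1 -> ~p2)), 0
2. <>[](p1 -> ~p2), 0   [~->-rule on 1]
3. ~(p1 -> ~p2), 0   [~->-rule on 1]
4. p1, 0   [~->-rule on 3]
5. p2, 0   [~->-rule on 3]
6. [](p1 -> ~p2), 1   [<>-rule on 2: fresh world 1, 0R1]
7. p1 -> ~p2, 1   [[]-rule on 6 via 1R1]
8. ~p2, 1   [->-rule on 7 (branches; this branch)]
Accessibility: 0R0, 0R1, 1R1
Complete open branch: countermodel on an S4-frame, so not valid in S4, nor in K, T (the same frame is also a K-frame and a T-frame).
S5-tableau for the negation ~(<>[](p1 -> ~p2) -> (p1 -> ~p2)):
1. ~(<>[](p1 -> ~p2) -> (p1 -> ~p2)), 0
2. <>[](p1 -> ~p2), 0   [~->-rule on 1]
3. ~(p1 -> ~p2), 0   [~->-rule on 1]
4. p1, 0   [~->-rule on 3]
5. p2, 0   [~->-rule on 3]
6. [](p1 -> ~p2), 1   [<>-rule on 2: fresh world 1, 0R1]
7. p1 -> ~p2, 0   [[]-rule on 6 via 1R0]
8. p1 -> ~p2, 1   [[]-rule on 6 via 1R1]
9. ~p2, 0   [->-rule on 7 (branches; this branch)]
Accessibility: 0R0, 0R1, 1R0, 1R1
Branch closes: p2 and ~p2 both at 0.
Every branch closes (one shown): valid in S5.

S5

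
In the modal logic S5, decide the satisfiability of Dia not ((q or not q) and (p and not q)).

1. Dia not ((q or not q) and (p and not q)), 0
2. not ((q or not q) and (p and not q)), 1   [Dia-rule on 1: fresh world 1, 0R1]
3. not (p and not q), 1   [neg-and-rule on 2 (branches; this branch)]
4. q, 1   [neg-and-rule on 3 (branches; this branch)]
Accessibility: 0R0, 0R1, 1R0, 1R1

Satisfiable (open branch found)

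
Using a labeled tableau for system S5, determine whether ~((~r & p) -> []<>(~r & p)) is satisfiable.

No, unsatisfiable

1. ~((~r & p) -> []<>(~r & p)), u
2. ~r & p, u
3. ~[]<>(~r & p), u
4. ~r, u
5. p, u
6. ~<>(~r & p), v
7. ~(~r & p), u
8. ~(~r & p), v
9. ~p, u
Accessibility: uRu, uRv, vRu, vRv
Branch closes: p and ~p both at u.
(One branch shown.) All branches close.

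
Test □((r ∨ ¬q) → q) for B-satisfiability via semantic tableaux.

1. □((r ∨ ¬q) → q), 0
2. (r ∨ ¬q) → q, 0
3. q, 0
Accessibility: 0R0

Satisfiable (open branch found)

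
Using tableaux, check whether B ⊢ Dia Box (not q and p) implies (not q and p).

Valid in B

Tableau for the negation not (Dia Box (not q and p) implies (not q and p)):
1. not (Dia Box (not q and p) implies (not q and p)), u
2. Dia Box (not q and p), u   [neg-implies-rule on 1]
3. not (not q and p), u   [neg-implies-rule on 1]
4. not p, u   [neg-and-rule on 3 (branches; this branch)]
5. Box (not q and p), v   [Dia-rule on 2: fresh world v, uRv]
6. not q and p, u   [Box-rule on 5 via vRu]
7. not q, u   [and-rule on 6]
8. p, u   [and-rule on 6]
Accessibility: uRu, uRv, vRu, vRv
Branch closes: p and not p both at u.
Every branch of the negation's tableau closes; the branch above is one of them.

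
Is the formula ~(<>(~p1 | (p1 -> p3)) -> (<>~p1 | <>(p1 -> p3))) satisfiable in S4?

Unsatisfiable (every branch closes)

1. ~(<>(~p1 | (p1 -> p3)) -> (<>~p1 | <>(p1 -> p3))), 0
2. <>(~p1 | (p1 -> p3)), 0
3. ~(<>~p1 | <>(p1 -> p3)), 0
4. ~<>~p1, 0
5. ~<>(p1 -> p3), 0
6. p1, 0
7. ~(p1 -> p3), 0
8. ~p3, 0
9. ~p1 | (p1 -> p3), 1
10. p1, 1
11. ~(p1 -> p3), 1
12. ~p3, 1
13. p1 -> p3, 1
14. p3, 1
Accessibility: 0R0, 0R1, 1R1
Branch closes: p3 and ~p3 both at 1.
Every branch closes; the branch above is one of them.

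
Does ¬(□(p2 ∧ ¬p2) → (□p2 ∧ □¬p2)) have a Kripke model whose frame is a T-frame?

Unsatisfiable (every branch closes)

1. ¬(□(p2 ∧ ¬p2) → (□p2 ∧ □¬p2)), w0
2. □(p2 ∧ ¬p2), w0
3. ¬(□p2 ∧ □¬p2), w0
4. p2 ∧ ¬p2, w0
5. p2, w0
6. ¬p2, w0
Accessibility: w0Rw0
Branch closes: p2 and ¬p2 both at w0.
Every branch closes; the branch above is one of them.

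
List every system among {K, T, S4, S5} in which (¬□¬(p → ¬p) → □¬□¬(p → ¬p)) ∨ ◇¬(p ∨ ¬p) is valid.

S5

S5-tableau for the negation ¬((¬□¬(p → ¬p) → □¬□¬(p → ¬p)) ∨ ◇¬(p ∨ ¬p)):
1. ¬((¬□¬(p → ¬p) → □¬□¬(p → ¬p)) ∨ ◇¬(p ∨ ¬p)), 0
2. ¬(¬□¬(p → ¬p) → □¬□¬(p → ¬p)), 0   [¬∨-rule on 1]
3. ¬◇¬(p ∨ ¬p), 0   [¬∨-rule on 1]
4. ¬□¬(p → ¬p), 0   [¬→-rule on 2]
5. ¬□¬□¬(p → ¬p), 0   [¬→-rule on 2]
6. p ∨ ¬p, 0   [¬◇-rule on 3 via 0R0]
7. p, 0   [∨-rule on 6 (branches; this branch)]
8. p → ¬p, 1   [¬□-rule on 4: fresh world 1, 0R1]
9. p ∨ ¬p, 1   [¬◇-rule on 3 via 0R1]
10. ¬p, 1   [→-rule on 8 (branches; this branch)]
11. □¬(p → ¬p), 2   [¬□-rule on 5: fresh world 2, 0R2]
12. p ∨ ¬p, 2   [¬◇-rule on 3 via 0R2]
13. ¬(p → ¬p), 0   [□-rule on 11 via 2R0]
14. ¬(p → ¬p), 1   [□-rule on 11 via 2R1]
15. p, 1   [¬→-rule on 14]
Accessibility: 0R0, 0R1, 0R2, 1R0, 1R1, 1R2, 2R0, 2R1, 2R2
Branch closes: p and ¬p both at 1.
Every branch closes (one shown): valid in S5.
S4-tableau for the negation ¬((¬□¬(p → ¬p) → □¬□¬(p → ¬p)) ∨ ◇¬(p ∨ ¬p)):
1. ¬((¬□¬(p → ¬p) → □¬□¬(p → ¬p)) ∨ ◇¬(p ∨ ¬p)), 0
2. ¬(¬□¬(p → ¬p) → □¬□¬(p → ¬p)), 0   [¬∨-rule on 1]
3. ¬◇¬(p ∨ ¬p), 0   [¬∨-rule on 1]
4. ¬□¬(p → ¬p), 0   [¬→-rule on 2]
5. ¬□¬□¬(p → ¬p), 0   [¬→-rule on 2]
6. p ∨ ¬p, 0   [¬◇-rule on 3 via 0R0]
7. ¬p, 0   [∨-rule on 6 (branches; this branch)]
8. p → ¬p, 1   [¬□-rule on 4: fresh world 1, 0R1]
9. p ∨ ¬p, 1   [¬◇-rule on 3 via 0R1]
10. ¬p, 1   [→-rule on 8 (branches; this branch)]
11. □¬(p → ¬p), 2   [¬□-rule on 5: fresh world 2, 0R2]
12. p ∨ ¬p, 2   [¬◇-rule on 3 via 0R2]
13. ¬(p → ¬p), 2   [□-rule on 11 via 2R2]
14. p, 2   [¬→-rule on 13]
Accessibility: 0R0, 0R1, 0R2, 1R1, 2R2
Complete open branch: countermodel on an S4-frame, so not valid in S4, nor in K, T (the same frame is also a K-frame and a T-frame).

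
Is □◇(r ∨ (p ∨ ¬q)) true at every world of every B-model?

Not valid

Tableau for the negation ¬□◇(r ∨ (p ∨ ¬q)):
1. ¬□◇(r ∨ (p ∨ ¬q)), w0
2. ¬◇(r ∨ (p ∨ ¬q)), w1
3. ¬(r ∨ (p ∨ ¬q)), w0
4. ¬r, w0
5. ¬(p ∨ ¬q), w0
6. ¬p, w0
7. q, w0
8. ¬(r ∨ (p ∨ ¬q)), w1
9. ¬r, w1
10. ¬(p ∨ ¬q), w1
11. ¬p, w1
12. q, w1
Accessibility: w0Rw0, w0Rw1, w1Rw0, w1Rw1
The negation has an open branch (countermodel exists).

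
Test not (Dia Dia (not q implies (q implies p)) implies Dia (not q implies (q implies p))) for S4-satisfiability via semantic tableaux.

1. not (Dia Dia (not q implies (q implies p)) implies Dia (not q implies (q implies p))), w0
2. Dia Dia (not q implies (q implies p)), w0
3. not Dia (not q implies (q implies p)), w0
4. not (not q implies (q implies p)), w0
5. not q, w0
6. not (q implies p), w0
7. q, w0
8. not p, w0
Accessibility: w0Rw0
Branch closes: q and not q both at w0.
All branches of the tableau close; one closing branch shown above.

Unsatisfiable (every branch closes)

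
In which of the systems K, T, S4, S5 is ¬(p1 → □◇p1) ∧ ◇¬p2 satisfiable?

K, T, S4

S4-tableau for the formula:
1. ¬(p1 → □◇p1) ∧ ◇¬p2, w0
2. ¬(p1 → □◇p1), w0
3. ◇¬p2, w0
4. p1, w0
5. ¬□◇p1, w0
6. ¬p2, w1
7. ¬◇p1, w2
8. ¬p1, w2
Accessibility: w0Rw0, w0Rw1, w0Rw2, w1Rw1, w2Rw2
Complete open branch: satisfiable in S4, hence also in K, T (this S4-model is also a K-model and a T-model).
S5-tableau for the formula:
1. ¬(p1 → □◇p1) ∧ ◇¬p2, w0
2. ¬(p1 → □◇p1), w0
3. ◇¬p2, w0
4. p1, w0
5. ¬□◇p1, w0
6. ¬p2, w1
7. ¬◇p1, w2
8. ¬p1, w0
Accessibility: w0Rw0, w0Rw1, w0Rw2, w1Rw0, w1Rw1, w1Rw2, w2Rw0, w2Rw1, w2Rw2
Branch closes: p1 and ¬p1 both at w0.
Every branch closes (one shown): unsatisfiable in S5.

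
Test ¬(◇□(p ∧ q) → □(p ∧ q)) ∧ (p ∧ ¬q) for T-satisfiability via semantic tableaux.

Satisfiable

1. ¬(◇□(p ∧ q) → □(p ∧ q)) ∧ (p ∧ ¬q), 0
2. ¬(◇□(p ∧ q) → □(p ∧ q)), 0
3. p ∧ ¬q, 0
4. ◇□(p ∧ q), 0
5. ¬□(p ∧ q), 0
6. p, 0
7. ¬q, 0
8. □(p ∧ q), 1
9. p ∧ q, 1
10. p, 1
11. q, 1
12. ¬(p ∧ q), 2
13. ¬q, 2
Accessibility: 0R0, 0R1, 0R2, 1R1, 2R2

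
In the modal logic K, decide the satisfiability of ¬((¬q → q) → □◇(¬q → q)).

Satisfiable (open branch found)

1. ¬((¬q → q) → □◇(¬q → q)), 0
2. ¬q → q, 0
3. ¬□◇(¬q → q), 0
4. q, 0
5. ¬◇(¬q → q), 1
Accessibility: 0R1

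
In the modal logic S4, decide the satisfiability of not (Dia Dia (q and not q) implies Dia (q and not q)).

Unsatisfiable (every branch closes)

1. not (Dia Dia (q and not q) implies Dia (q and not q)), 0
2. Dia Dia (q and not q), 0
3. not Dia (q and not q), 0
4. not (q and not q), 0
5. q, 0
6. Dia (q and not q), 1
7. not (q and not q), 1
8. q, 1
9. q and not q, 2
10. q, 2
11. not q, 2
Accessibility: 0R0, 0R1, 0R2, 1R1, 1R2, 2R2
Branch closes: q and not q both at 2.
Every branch closes; the branch above is one of them.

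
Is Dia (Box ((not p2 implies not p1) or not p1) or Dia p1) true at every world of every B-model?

Valid in B

Tableau for the negation not Dia (Box ((not p2 implies not p1) or not p1) or Dia p1):
1. not Dia (Box ((not p2 implies not p1) or not p1) or Dia p1), u
2. not (Box ((not p2 implies not p1) or not p1) or Dia p1), u
3. not Box ((not p2 implies not p1) or not p1), u
4. not Dia p1, u
5. not p1, u
6. not ((not p2 implies not p1) or not p1), v
7. not (not p2 implies not p1), v
8. p1, v
9. not p2, v
10. not (Box ((not p2 implies not p1) or not p1) or Dia p1), v
11. not Box ((not p2 implies not p1) or not p1), v
12. not Dia p1, v
13. not p1, v
Accessibility: uRu, uRv, vRu, vRv
Branch closes: p1 and not p1 both at v.
Every branch of the negation's tableau closes; the branch above is one of them.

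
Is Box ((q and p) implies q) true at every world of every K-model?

Valid in K

Tableau for the negation not Box ((q and p) implies q):
1. not Box ((q and p) implies q), u
2. not ((q and p) implies q), v
3. q and p, v
4. not q, v
5. q, v
6. p, v
Accessibility: uRv
Branch closes: q and not q both at v.
All branches of the negation close; one closing branch shown above.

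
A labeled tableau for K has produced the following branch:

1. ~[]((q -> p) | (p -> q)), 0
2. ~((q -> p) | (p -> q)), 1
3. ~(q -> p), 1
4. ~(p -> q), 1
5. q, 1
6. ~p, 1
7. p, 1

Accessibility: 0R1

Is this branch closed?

Closed

Both p and ~p appear at 1.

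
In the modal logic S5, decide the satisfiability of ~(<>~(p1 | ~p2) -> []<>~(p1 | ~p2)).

Unsatisfiable (every branch closes)

1. ~(<>~(p1 | ~p2) -> []<>~(p1 | ~p2)), w0
2. <>~(p1 | ~p2), w0
3. ~[]<>~(p1 | ~p2), w0
4. ~(p1 | ~p2), w1
5. ~p1, w1
6. p2, w1
7. ~<>~(p1 | ~p2), w2
8. p1 | ~p2, w0
9. p1 | ~p2, w1
10. p1 | ~p2, w2
11. ~p2, w0
12. ~p2, w1
Accessibility: w0Rw0, w0Rw1, w0Rw2, w1Rw0, w1Rw1, w1Rw2, w2Rw0, w2Rw1, w2Rw2
Branch closes: p2 and ~p2 both at w1.
All branches of the tableau close; one closing branch shown above.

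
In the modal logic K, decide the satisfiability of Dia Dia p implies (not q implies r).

1. Dia Dia p implies (not q implies r), w0
2. not q implies r, w0
3. r, w0

Yes, satisfiable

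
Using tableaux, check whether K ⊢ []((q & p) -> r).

Not valid

Tableau for the negation ~[]((q & p) -> r):
1. ~[]((q & p) -> r), w0
2. ~((q & p) -> r), w1   [~[]-rule on 1: fresh world w1, w0Rw1]
3. q & p, w1   [~->-rule on 2]
4. ~r, w1   [~->-rule on 2]
5. q, w1   [&-rule on 3]
6. p, w1   [&-rule on 3]
Accessibility: w0Rw1
The negation has an open branch (countermodel exists).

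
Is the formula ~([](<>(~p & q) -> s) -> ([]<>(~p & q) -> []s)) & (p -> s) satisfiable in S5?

1. ~([](<>(~p & q) -> s) -> ([]<>(~p & q) -> []s)) & (p -> s), w0
2. ~([](<>(~p & q) -> s) -> ([]<>(~p & q) -> []s)), w0
3. p -> s, w0
4. [](<>(~p & q) -> s), w0
5. ~([]<>(~p & q) -> []s), w0
6. []<>(~p & q), w0
7. ~[]s, w0
8. <>(~p & q) -> s, w0
9. <>(~p & q), w0
10. s, w0
11. ~s, w1
12. <>(~p & q) -> s, w1
13. <>(~p & q), w1
14. ~<>(~p & q), w1
15. ~(~p & q), w0
16. ~(~p & q), w1
17. ~q, w0
18. ~q, w1
19. ~p & q, w2
20. ~p, w2
21. q, w2
22. <>(~p & q) -> s, w2
23. <>(~p & q), w2
24. ~(~p & q), w2
25. s, w2
26. ~q, w2
Accessibility: w0Rw0, w0Rw1, w0Rw2, w1Rw0, w1Rw1, w1Rw2, w2Rw0, w2Rw1, w2Rw2
Branch closes: q and ~q both at w2.
All branches of the tableau close; one closing branch shown above.

Unsatisfiable (every branch closes)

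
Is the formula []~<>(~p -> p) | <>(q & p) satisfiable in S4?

Yes, satisfiable

1. []~<>(~p -> p) | <>(q & p), 0
2. <>(q & p), 0   [|-rule on 1 (branches; this branch)]
3. q & p, 1   [<>-rule on 2: fresh world 1, 0R1]
4. q, 1   [&-rule on 3]
5. p, 1   [&-rule on 3]
Accessibility: 0R0, 0R1, 1R1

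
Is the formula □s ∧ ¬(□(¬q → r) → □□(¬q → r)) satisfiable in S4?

Unsatisfiable (every branch closes)

1. □s ∧ ¬(□(¬q → r) → □□(¬q → r)), u
2. □s, u   [∧-rule on 1]
3. ¬(□(¬q → r) → □□(¬q → r)), u   [∧-rule on 1]
4. □(¬q → r), u   [¬→-rule on 3]
5. ¬□□(¬q → r), u   [¬→-rule on 3]
6. s, u   [□-rule on 2 via uRu]
7. ¬q → r, u   [□-rule on 4 via uRu]
8. r, u   [→-rule on 7 (branches; this branch)]
9. ¬□(¬q → r), v   [¬□-rule on 5: fresh world v, uRv]
10. s, v   [□-rule on 2 via uRv]
11. ¬q → r, v   [□-rule on 4 via uRv]
12. r, v   [→-rule on 11 (branches; this branch)]
13. ¬(¬q → r), w   [¬□-rule on 9: fresh world w, vRw]
14. ¬q, w   [¬→-rule on 13]
15. ¬r, w   [¬→-rule on 13]
16. s, w   [□-rule on 2 via uRw]
17. ¬q → r, w   [□-rule on 4 via uRw]
18. r, w   [→-rule on 17 (branches; this branch)]
Accessibility: uRu, uRv, uRw, vRv, vRw, wRw
Branch closes: r and ¬r both at w.
Every branch closes; the branch above is one of them.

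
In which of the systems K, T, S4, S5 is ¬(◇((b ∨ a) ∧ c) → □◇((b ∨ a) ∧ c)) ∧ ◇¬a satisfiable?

S5-tableau for the formula:
1. ¬(◇((b ∨ a) ∧ c) → □◇((b ∨ a) ∧ c)) ∧ ◇¬a, w0
2. ¬(◇((b ∨ a) ∧ c) → □◇((b ∨ a) ∧ c)), w0
3. ◇¬a, w0
4. ◇((b ∨ a) ∧ c), w0
5. ¬□◇((b ∨ a) ∧ c), w0
6. ¬a, w1
7. (b ∨ a) ∧ c, w2
8. b ∨ a, w2
9. c, w2
10. a, w2
11. ¬◇((b ∨ a) ∧ c), w3
12. ¬((b ∨ a) ∧ c), w0
13. ¬((b ∨ a) ∧ c), w1
14. ¬((b ∨ a) ∧ c), w2
15. ¬((b ∨ a) ∧ c), w3
16. ¬(b ∨ a), w0
17. ¬b, w0
18. ¬a, w0
19. ¬(b ∨ a), w1
20. ¬b, w1
21. ¬(b ∨ a), w2
22. ¬b, w2
23. ¬a, w2
Accessibility: w0Rw0, w0Rw1, w0Rw2, w0Rw3, w1Rw0, w1Rw1, w1Rw2, w1Rw3, w2Rw0, w2Rw1, w2Rw2, w2Rw3, w3Rw0, w3Rw1, w3Rw2, w3Rw3
Branch closes: a and ¬a both at w2.
Every branch closes (one shown): unsatisfiable in S5.
S4-tableau for the formula:
1. ¬(◇((b ∨ a) ∧ c) → □◇((b ∨ a) ∧ c)) ∧ ◇¬a, w0
2. ¬(◇((b ∨ a) ∧ c) → □◇((b ∨ a) ∧ c)), w0
3. ◇¬a, w0
4. ◇((b ∨ a) ∧ c), w0
5. ¬□◇((b ∨ a) ∧ c), w0
6. ¬a, w1
7. (b ∨ a) ∧ c, w2
8. b ∨ a, w2
9. c, w2
10. a, w2
11. ¬◇((b ∨ a) ∧ c), w3
12. ¬((b ∨ a) ∧ c), w3
13. ¬c, w3
Accessibility: w0Rw0, w0Rw1, w0Rw2, w0Rw3, w1Rw1, w2Rw2, w3Rw3
Complete open branch: satisfiable in S4, hence also in K, T (this S4-model is also a K-model and a T-model).

K, T, S4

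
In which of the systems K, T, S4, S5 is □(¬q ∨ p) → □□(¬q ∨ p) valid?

S4, S5

S4-tableau for the negation ¬(□(¬q ∨ p) → □□(¬q ∨ p)):
1. ¬(□(¬q ∨ p) → □□(¬q ∨ p)), u
2. □(¬q ∨ p), u
3. ¬□□(¬q ∨ p), u
4. ¬q ∨ p, u
5. p, u
6. ¬□(¬q ∨ p), v
7. ¬q ∨ p, v
8. p, v
9. ¬(¬q ∨ p), w
10. q, w
11. ¬p, w
12. ¬q ∨ p, w
13. p, w
Accessibility: uRu, uRv, uRw, vRv, vRw, wRw
Branch closes: p and ¬p both at w.
Every branch closes (one shown): valid in S4, hence also in S5 (every theorem of S4 is a theorem of S5).
T-tableau for the negation ¬(□(¬q ∨ p) → □□(¬q ∨ p)):
1. ¬(□(¬q ∨ p) → □□(¬q ∨ p)), u
2. □(¬q ∨ p), u
3. ¬□□(¬q ∨ p), u
4. ¬q ∨ p, u
5. p, u
6. ¬□(¬q ∨ p), v
7. ¬q ∨ p, v
8. p, v
9. ¬(¬q ∨ p), w
10. q, w
11. ¬p, w
Accessibility: uRu, uRv, vRv, vRw, wRw
Complete open branch: countermodel on a T-frame, so not valid in T, nor in K (the same frame is also a K-frame).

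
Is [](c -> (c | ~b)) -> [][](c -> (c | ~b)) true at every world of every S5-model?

Tableau for the negation ~([](c -> (c | ~b)) -> [][](c -> (c | ~b))):
1. ~([](c -> (c | ~b)) -> [][](c -> (c | ~b))), u
2. [](c -> (c | ~b)), u   [~->-rule on 1]
3. ~[][](c -> (c | ~b)), u   [~->-rule on 1]
4. c -> (c | ~b), u   [[]-rule on 2 via uRu]
5. c | ~b, u   [->-rule on 4 (branches; this branch)]
6. ~b, u   [|-rule on 5 (branches; this branch)]
7. ~[](c -> (c | ~b)), v   [~[]-rule on 3: fresh world v, uRv]
8. c -> (c | ~b), v   [[]-rule on 2 via uRv]
9. c | ~b, v   [->-rule on 8 (branches; this branch)]
10. ~b, v   [|-rule on 9 (branches; this branch)]
11. ~(c -> (c | ~b)), w   [~[]-rule on 7: fresh world w, vRw]
12. c, w   [~->-rule on 11]
13. ~(c | ~b), w   [~->-rule on 11]
14. ~c, w   [~|-rule on 13]
15. b, w   [~|-rule on 13]
Accessibility: uRu, uRv, uRw, vRu, vRv, vRw, wRu, wRv, wRw
Branch closes: c and ~c both at w.
All branches of the negation close; one closing branch shown above.

Valid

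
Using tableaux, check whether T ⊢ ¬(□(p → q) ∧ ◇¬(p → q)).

Tableau for the negation □(p → q) ∧ ◇¬(p → q):
1. □(p → q) ∧ ◇¬(p → q), 0
2. □(p → q), 0   [∧-rule on 1]
3. ◇¬(p → q), 0   [∧-rule on 1]
4. p → q, 0   [□-rule on 2 via 0R0]
5. q, 0   [→-rule on 4 (branches; this branch)]
6. ¬(p → q), 1   [◇-rule on 3: fresh world 1, 0R1]
7. p, 1   [¬→-rule on 6]
8. ¬q, 1   [¬→-rule on 6]
9. p → q, 1   [□-rule on 2 via 0R1]
10. q, 1   [→-rule on 9 (branches; this branch)]
Accessibility: 0R0, 0R1, 1R1
Branch closes: q and ¬q both at 1.
Every branch of the negation's tableau closes; the branch above is one of them.

Valid in T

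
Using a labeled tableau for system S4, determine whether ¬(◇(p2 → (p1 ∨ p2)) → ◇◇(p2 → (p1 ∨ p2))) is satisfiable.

Unsatisfiable

1. ¬(◇(p2 → (p1 ∨ p2)) → ◇◇(p2 → (p1 ∨ p2))), 0
2. ◇(p2 → (p1 ∨ p2)), 0
3. ¬◇◇(p2 → (p1 ∨ p2)), 0
4. ¬◇(p2 → (p1 ∨ p2)), 0
5. ¬(p2 → (p1 ∨ p2)), 0
6. p2, 0
7. ¬(p1 ∨ p2), 0
8. ¬p1, 0
9. ¬p2, 0
Accessibility: 0R0
Branch closes: p2 and ¬p2 both at 0.
Every branch closes; the branch above is one of them.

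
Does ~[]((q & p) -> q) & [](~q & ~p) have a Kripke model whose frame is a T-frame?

Unsatisfiable (every branch closes)

1. ~[]((q & p) -> q) & [](~q & ~p), w0
2. ~[]((q & p) -> q), w0
3. [](~q & ~p), w0
4. ~q & ~p, w0
5. ~q, w0
6. ~p, w0
7. ~((q & p) -> q), w1
8. q & p, w1
9. ~q, w1
10. q, w1
11. p, w1
Accessibility: w0Rw0, w0Rw1, w1Rw1
Branch closes: q and ~q both at w1.
All branches of the tableau close; one closing branch shown above.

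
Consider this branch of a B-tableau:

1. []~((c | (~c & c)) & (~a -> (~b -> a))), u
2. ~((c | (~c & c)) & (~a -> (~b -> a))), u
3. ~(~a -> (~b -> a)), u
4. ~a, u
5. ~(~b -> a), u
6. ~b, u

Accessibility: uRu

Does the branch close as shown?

No world carries both an atom and its negation.

No, open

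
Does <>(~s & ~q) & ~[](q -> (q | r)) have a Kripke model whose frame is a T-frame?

Unsatisfiable (every branch closes)

1. <>(~s & ~q) & ~[](q -> (q | r)), 0
2. <>(~s & ~q), 0
3. ~[](q -> (q | r)), 0
4. ~s & ~q, 1
5. ~s, 1
6. ~q, 1
7. ~(q -> (q | r)), 2
8. q, 2
9. ~(q | r), 2
10. ~q, 2
11. ~r, 2
Accessibility: 0R0, 0R1, 0R2, 1R1, 2R2
Branch closes: q and ~q both at 2.
(One branch shown.) All branches close.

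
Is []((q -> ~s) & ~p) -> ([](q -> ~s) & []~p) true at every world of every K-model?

Valid

Tableau for the negation ~([]((q -> ~s) & ~p) -> ([](q -> ~s) & []~p)):
1. ~([]((q -> ~s) & ~p) -> ([](q -> ~s) & []~p)), 0
2. []((q -> ~s) & ~p), 0
3. ~([](q -> ~s) & []~p), 0
4. ~[](q -> ~s), 0
5. ~(q -> ~s), 1
6. q, 1
7. s, 1
8. (q -> ~s) & ~p, 1
9. q -> ~s, 1
10. ~p, 1
11. ~s, 1
Accessibility: 0R1
Branch closes: s and ~s both at 1.
Every branch of the negation's tableau closes; the branch above is one of them.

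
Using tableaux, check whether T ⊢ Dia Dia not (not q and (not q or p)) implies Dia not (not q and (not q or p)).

Tableau for the negation not (Dia Dia not (not q and (not q or p)) implies Dia not (not q and (not q or p))):
1. not (Dia Dia not (not q and (not q or p)) implies Dia not (not q and (not q or p))), 0
2. Dia Dia not (not q and (not q or p)), 0
3. not Dia not (not q and (not q or p)), 0
4. not q and (not q or p), 0
5. not q, 0
6. not q or p, 0
7. p, 0
8. Dia not (not q and (not q or p)), 1
9. not q and (not q or p), 1
10. not q, 1
11. not q or p, 1
12. p, 1
13. not (not q and (not q or p)), 2
14. not (not q or p), 2
15. q, 2
16. not p, 2
Accessibility: 0R0, 0R1, 1R1, 1R2, 2R2
The negation has an open branch (countermodel exists).

Not valid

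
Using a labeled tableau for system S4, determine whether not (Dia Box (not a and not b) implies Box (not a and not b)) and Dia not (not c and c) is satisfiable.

1. not (Dia Box (not a and not b) implies Box (not a and not b)) and Dia not (not c and c), u
2. not (Dia Box (not a and not b) implies Box (not a and not b)), u
3. Dia not (not c and c), u
4. Dia Box (not a and not b), u
5. not Box (not a and not b), u
6. not (not c and c), v
7. not c, v
8. Box (not a and not b), w
9. not a and not b, w
10. not a, w
11. not b, w
12. not (not a and not b), x
13. b, x
Accessibility: uRu, uRv, uRw, uRx, vRv, wRw, xRx

Yes, satisfiable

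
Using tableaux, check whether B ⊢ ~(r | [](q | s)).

Tableau for the negation r | [](q | s):
1. r | [](q | s), 0
2. [](q | s), 0
3. q | s, 0
4. s, 0
Accessibility: 0R0
The negation has an open branch (countermodel exists).

No, not valid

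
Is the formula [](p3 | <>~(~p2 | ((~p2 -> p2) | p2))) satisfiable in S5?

Yes, satisfiable

1. [](p3 | <>~(~p2 | ((~p2 -> p2) | p2))), 0
2. p3 | <>~(~p2 | ((~p2 -> p2) | p2)), 0
3. p3, 0
Accessibility: 0R0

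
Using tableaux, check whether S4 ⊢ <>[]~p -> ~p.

Tableau for the negation ~(<>[]~p -> ~p):
1. ~(<>[]~p -> ~p), u
2. <>[]~p, u   [~->-rule on 1]
3. p, u   [~->-rule on 1]
4. []~p, v   [<>-rule on 2: fresh world v, uRv]
5. ~p, v   [[]-rule on 4 via vRv]
Accessibility: uRu, uRv, vRv
The negation has an open branch (countermodel exists).

Not valid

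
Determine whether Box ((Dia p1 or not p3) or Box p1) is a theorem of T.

Invalid (countermodel exists)

Tableau for the negation not Box ((Dia p1 or not p3) or Box p1):
1. not Box ((Dia p1 or not p3) or Box p1), w0
2. not ((Dia p1 or not p3) or Box p1), w1
3. not (Dia p1 or not p3), w1
4. not Box p1, w1
5. not Dia p1, w1
6. p3, w1
7. not p1, w1
8. not p1, w2
Accessibility: w0Rw0, w0Rw1, w1Rw1, w1Rw2, w2Rw2
The negation has an open branch (countermodel exists).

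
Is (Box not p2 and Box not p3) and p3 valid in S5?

No, not valid

Tableau for the negation not ((Box not p2 and Box not p3) and p3):
1. not ((Box not p2 and Box not p3) and p3), u
2. not p3, u
Accessibility: uRu
The negation has an open branch (countermodel exists).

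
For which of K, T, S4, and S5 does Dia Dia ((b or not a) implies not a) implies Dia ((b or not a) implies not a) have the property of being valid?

S4, S5

T-tableau for the negation not (Dia Dia ((b or not a) implies not a) implies Dia ((b or not a) implies not a)):
1. not (Dia Dia ((b or not a) implies not a) implies Dia ((b or not a) implies not a)), w0
2. Dia Dia ((b or not a) implies not a), w0
3. not Dia ((b or not a) implies not a), w0
4. not ((b or not a) implies not a), w0
5. b or not a, w0
6. a, w0
7. b, w0
8. Dia ((b or not a) implies not a), w1
9. not ((b or not a) implies not a), w1
10. b or not a, w1
11. a, w1
12. b, w1
13. (b or not a) implies not a, w2
14. not a, w2
Accessibility: w0Rw0, w0Rw1, w1Rw1, w1Rw2, w2Rw2
Complete open branch: countermodel on a T-frame, so not valid in T, nor in K (the same frame is also a K-frame).
S4-tableau for the negation not (Dia Dia ((b or not a) implies not a) implies Dia ((b or not a) implies not a)):
1. not (Dia Dia ((b or not a) implies not a) implies Dia ((b or not a) implies not a)), w0
2. Dia Dia ((b or not a) implies not a), w0
3. not Dia ((b or not a) implies not a), w0
4. not ((b or not a) implies not a), w0
5. b or not a, w0
6. a, w0
7. b, w0
8. Dia ((b or not a) implies not a), w1
9. not ((b or not a) implies not a), w1
10. b or not a, w1
11. a, w1
12. b, w1
13. (b or not a) implies not a, w2
14. not ((b or not a) implies not a), w2
15. b or not a, w2
16. a, w2
17. not (b or not a), w2
18. not b, w2
19. not a, w2
Accessibility: w0Rw0, w0Rw1, w0Rw2, w1Rw1, w1Rw2, w2Rw2
Branch closes: a and not a both at w2.
Every branch closes (one shown): valid in S4, hence also in S5 (every theorem of S4 is a theorem of S5).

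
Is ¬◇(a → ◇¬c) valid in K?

Tableau for the negation ◇(a → ◇¬c):
1. ◇(a → ◇¬c), 0
2. a → ◇¬c, 1
3. ◇¬c, 1
4. ¬c, 2
Accessibility: 0R1, 1R2
The negation has an open branch (countermodel exists).

Not valid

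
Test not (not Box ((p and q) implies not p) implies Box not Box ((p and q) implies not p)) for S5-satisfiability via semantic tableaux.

Unsatisfiable

1. not (not Box ((p and q) implies not p) implies Box not Box ((p and q) implies not p)), 0
2. not Box ((p and q) implies not p), 0
3. not Box not Box ((p and q) implies not p), 0
4. not ((p and q) implies not p), 1
5. p and q, 1
6. p, 1
7. q, 1
8. Box ((p and q) implies not p), 2
9. (p and q) implies not p, 0
10. (p and q) implies not p, 1
11. (p and q) implies not p, 2
12. not (p and q), 0
13. not (p and q), 1
14. not p, 2
15. not q, 0
16. not q, 1
Accessibility: 0R0, 0R1, 0R2, 1R0, 1R1, 1R2, 2R0, 2R1, 2R2
Branch closes: q and not q both at 1.
Every branch closes; the branch above is one of them.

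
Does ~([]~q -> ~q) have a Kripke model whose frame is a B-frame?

1. ~([]~q -> ~q), u
2. []~q, u
3. q, u
4. ~q, u
Accessibility: uRu
Branch closes: q and ~q both at u.
Every branch closes; the branch above is one of them.

No, unsatisfiable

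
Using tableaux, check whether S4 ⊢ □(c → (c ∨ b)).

Tableau for the negation ¬□(c → (c ∨ b)):
1. ¬□(c → (c ∨ b)), u
2. ¬(c → (c ∨ b)), v
3. c, v
4. ¬(c ∨ b), v
5. ¬c, v
6. ¬b, v
Accessibility: uRu, uRv, vRv
Branch closes: c and ¬c both at v.
Every branch of the negation's tableau closes; the branch above is one of them.

Valid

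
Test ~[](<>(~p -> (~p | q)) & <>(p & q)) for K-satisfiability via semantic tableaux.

1. ~[](<>(~p -> (~p | q)) & <>(p & q)), w0
2. ~(<>(~p -> (~p | q)) & <>(p & q)), w1
3. ~<>(p & q), w1
Accessibility: w0Rw1

Satisfiable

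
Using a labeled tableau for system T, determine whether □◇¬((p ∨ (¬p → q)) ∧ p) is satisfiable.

1. □◇¬((p ∨ (¬p → q)) ∧ p), w0
2. ◇¬((p ∨ (¬p → q)) ∧ p), w0
3. ¬((p ∨ (¬p → q)) ∧ p), w1
4. ◇¬((p ∨ (¬p → q)) ∧ p), w1
5. ¬p, w1
6. ¬((p ∨ (¬p → q)) ∧ p), w2
7. ¬p, w2
Accessibility: w0Rw0, w0Rw1, w1Rw1, w1Rw2, w2Rw2

Yes, satisfiable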